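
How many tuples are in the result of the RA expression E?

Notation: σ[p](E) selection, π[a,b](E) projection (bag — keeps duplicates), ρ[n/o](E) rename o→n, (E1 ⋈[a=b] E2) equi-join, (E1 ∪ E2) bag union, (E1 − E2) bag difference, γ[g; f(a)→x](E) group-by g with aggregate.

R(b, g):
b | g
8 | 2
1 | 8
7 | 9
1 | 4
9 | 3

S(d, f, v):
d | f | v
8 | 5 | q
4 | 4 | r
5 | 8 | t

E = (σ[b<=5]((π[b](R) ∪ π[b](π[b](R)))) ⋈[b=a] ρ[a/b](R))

Subexpression sizes:
  R → 5
  π[b](R) → 5
  R → 5
  π[b](R) → 5
  π[b](π[b](R)) → 5
  (π[b](R) ∪ π[b](π[b](R))) → 10
  σ[b<=5]((π[b](R) ∪ π[b](π[b](R)))) → 4
  R → 5
  ρ[a/b](R) → 5
  (σ[b<=5]((π[b](R) ∪ π[b](π[b](R)))) ⋈[b=a] ρ[a/b](R)) → 8

|E| = 8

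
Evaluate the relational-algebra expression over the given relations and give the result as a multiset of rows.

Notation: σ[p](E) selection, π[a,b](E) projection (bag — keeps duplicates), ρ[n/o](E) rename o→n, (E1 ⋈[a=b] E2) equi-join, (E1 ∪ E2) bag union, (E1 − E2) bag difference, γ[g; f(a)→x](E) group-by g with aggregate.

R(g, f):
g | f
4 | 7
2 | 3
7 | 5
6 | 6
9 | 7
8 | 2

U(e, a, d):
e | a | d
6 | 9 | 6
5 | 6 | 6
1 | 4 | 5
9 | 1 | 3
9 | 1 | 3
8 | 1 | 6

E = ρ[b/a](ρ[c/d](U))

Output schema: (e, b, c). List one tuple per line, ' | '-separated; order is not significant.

Row counts bottom-up:
  U → 6
  ρ[c/d](U) → 6
  ρ[b/a](ρ[c/d](U)) → 6

== RESULT ==
e | b | c
1 | 4 | 5
5 | 6 | 6
6 | 9 | 6
8 | 1 | 6
9 | 1 | 3
9 | 1 | 3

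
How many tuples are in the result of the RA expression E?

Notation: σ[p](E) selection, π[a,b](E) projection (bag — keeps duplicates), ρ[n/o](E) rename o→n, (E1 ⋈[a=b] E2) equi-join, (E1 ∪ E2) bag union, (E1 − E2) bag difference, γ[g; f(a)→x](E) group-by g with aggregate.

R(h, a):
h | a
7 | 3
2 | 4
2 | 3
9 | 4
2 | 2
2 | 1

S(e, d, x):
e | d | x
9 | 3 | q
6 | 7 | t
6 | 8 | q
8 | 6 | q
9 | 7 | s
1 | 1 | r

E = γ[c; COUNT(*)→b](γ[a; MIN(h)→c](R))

Subexpression sizes:
  R → 6
  γ[a; MIN(h)→c](R) → 4
  γ[c; COUNT(*)→b](γ[a; MIN(h)→c](R)) → 1

|E| = 1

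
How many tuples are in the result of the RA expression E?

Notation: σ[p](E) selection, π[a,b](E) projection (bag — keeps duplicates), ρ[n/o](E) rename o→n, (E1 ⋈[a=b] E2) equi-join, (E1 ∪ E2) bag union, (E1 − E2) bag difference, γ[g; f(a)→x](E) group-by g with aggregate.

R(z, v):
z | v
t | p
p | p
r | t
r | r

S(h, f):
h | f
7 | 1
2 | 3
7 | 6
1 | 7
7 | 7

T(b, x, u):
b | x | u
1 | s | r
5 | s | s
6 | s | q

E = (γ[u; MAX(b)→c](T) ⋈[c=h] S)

Row counts bottom-up:
  T → 3
  γ[u; MAX(b)→c](T) → 3
  S → 5
  (γ[u; MAX(b)→c](T) ⋈[c=h] S) → 1

|E| = 1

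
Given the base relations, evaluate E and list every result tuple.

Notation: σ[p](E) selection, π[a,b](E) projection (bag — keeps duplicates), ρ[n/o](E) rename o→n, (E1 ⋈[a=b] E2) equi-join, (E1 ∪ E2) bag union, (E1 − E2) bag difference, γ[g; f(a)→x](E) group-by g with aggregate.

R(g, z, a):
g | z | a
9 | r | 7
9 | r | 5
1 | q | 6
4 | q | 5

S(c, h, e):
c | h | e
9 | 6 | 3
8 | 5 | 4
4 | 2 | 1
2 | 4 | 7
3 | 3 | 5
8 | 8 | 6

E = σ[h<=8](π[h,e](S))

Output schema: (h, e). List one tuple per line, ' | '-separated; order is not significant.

Per-node cardinality:
  S → 6
  π[h,e](S) → 6
  σ[h<=8](π[h,e](S)) → 6

== RESULT ==
h | e
2 | 1
3 | 5
4 | 7
5 | 4
6 | 3
8 | 6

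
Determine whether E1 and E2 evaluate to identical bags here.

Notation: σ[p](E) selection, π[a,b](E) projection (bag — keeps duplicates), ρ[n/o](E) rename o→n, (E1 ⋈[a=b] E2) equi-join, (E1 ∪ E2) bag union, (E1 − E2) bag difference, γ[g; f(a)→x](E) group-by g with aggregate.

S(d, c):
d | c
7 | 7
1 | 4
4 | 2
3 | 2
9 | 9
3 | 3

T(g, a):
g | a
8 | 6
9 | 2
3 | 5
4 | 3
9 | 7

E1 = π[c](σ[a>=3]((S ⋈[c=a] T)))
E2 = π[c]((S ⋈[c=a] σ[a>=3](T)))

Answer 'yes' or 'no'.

E1 stepwise |·|:
  S → 6
  T → 5
  (S ⋈[c=a] T) → 4
  σ[a>=3]((S ⋈[c=a] T)) → 2
  π[c](σ[a>=3]((S ⋈[c=a] T))) → 2
E2 stepwise |·|:
  S → 6
  T → 5
  σ[a>=3](T) → 4
  (S ⋈[c=a] σ[a>=3](T)) → 2
  π[c]((S ⋈[c=a] σ[a>=3](T))) → 2

E1 and E2 produce the same multiset:
c
3
7

yes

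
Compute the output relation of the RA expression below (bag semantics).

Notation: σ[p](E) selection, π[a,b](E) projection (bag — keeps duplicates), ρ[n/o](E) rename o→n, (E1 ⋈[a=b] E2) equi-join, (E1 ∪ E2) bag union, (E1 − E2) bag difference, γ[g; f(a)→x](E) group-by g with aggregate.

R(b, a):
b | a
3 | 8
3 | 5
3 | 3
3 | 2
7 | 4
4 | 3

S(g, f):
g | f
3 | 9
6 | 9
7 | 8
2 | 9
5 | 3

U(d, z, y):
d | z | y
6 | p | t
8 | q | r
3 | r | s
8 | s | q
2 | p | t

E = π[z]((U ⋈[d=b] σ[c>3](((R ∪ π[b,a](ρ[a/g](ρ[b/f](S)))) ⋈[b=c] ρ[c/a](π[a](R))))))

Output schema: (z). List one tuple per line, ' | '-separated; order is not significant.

Stepwise |·|:
  U → 5
  R → 6
  S → 5
  ρ[b/f](S) → 5
  ρ[a/g](ρ[b/f](S)) → 5
  π[b,a](ρ[a/g](ρ[b/f](S))) → 5
  (R ∪ π[b,a](ρ[a/g](ρ[b/f](S)))) → 11
  R → 6
  π[a](R) → 6
  ρ[c/a](π[a](R)) → 6
  ((R ∪ π[b,a](ρ[a/g](ρ[b/f](S)))) ⋈[b=c] ρ[c/a](π[a](R))) → 12
  σ[c>3](((R ∪ π[b,a](ρ[a/g](ρ[b/f](S)))) ⋈[b=c] ρ[c/a](π[a](R)))) → 2
  (U ⋈[d=b] σ[c>3](((R ∪ π[b,a](ρ[a/g](ρ[b/f](S)))) ⋈[b=c] ρ[c/a](π[a](R))))) → 2
  π[z]((U ⋈[d=b] σ[c>3](((R ∪ π[b,a](ρ[a/g](ρ[b/f](S)))) ⋈[b=c] ρ[c/a](π[a](R)))))) → 2

== RESULT ==
z
q
s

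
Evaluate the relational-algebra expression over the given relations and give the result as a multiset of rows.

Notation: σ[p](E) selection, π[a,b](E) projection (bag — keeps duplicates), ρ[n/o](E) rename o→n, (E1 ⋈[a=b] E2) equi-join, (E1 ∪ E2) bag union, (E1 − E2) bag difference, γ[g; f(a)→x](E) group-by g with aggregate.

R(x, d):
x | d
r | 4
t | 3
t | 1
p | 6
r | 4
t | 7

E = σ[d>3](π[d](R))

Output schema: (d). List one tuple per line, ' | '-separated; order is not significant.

Row counts bottom-up:
  R → 6
  π[d](R) → 6
  σ[d>3](π[d](R)) → 4

== RESULT ==
d
4
4
6
7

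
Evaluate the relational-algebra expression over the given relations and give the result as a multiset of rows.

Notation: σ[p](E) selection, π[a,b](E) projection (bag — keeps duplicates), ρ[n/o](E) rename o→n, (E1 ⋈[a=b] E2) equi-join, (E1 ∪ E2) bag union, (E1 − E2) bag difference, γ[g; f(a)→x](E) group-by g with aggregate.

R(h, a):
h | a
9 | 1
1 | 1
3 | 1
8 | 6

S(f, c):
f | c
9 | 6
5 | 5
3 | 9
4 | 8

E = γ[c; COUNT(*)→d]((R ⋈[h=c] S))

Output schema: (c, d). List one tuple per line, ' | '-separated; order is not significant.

Stepwise |·|:
  R → 4
  S → 4
  (R ⋈[h=c] S) → 2
  γ[c; COUNT(*)→d]((R ⋈[h=c] S)) → 2

== RESULT ==
c | d
8 | 1
9 | 1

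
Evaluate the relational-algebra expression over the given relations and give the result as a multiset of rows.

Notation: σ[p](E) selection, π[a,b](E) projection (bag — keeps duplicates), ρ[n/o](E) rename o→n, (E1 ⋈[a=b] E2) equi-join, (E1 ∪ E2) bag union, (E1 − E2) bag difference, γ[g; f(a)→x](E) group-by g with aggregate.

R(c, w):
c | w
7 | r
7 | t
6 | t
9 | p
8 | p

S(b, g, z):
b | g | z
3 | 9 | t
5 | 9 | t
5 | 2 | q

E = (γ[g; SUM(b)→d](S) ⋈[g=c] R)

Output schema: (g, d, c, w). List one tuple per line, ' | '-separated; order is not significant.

Per-node cardinality:
  S → 3
  γ[g; SUM(b)→d](S) → 2
  R → 5
  (γ[g; SUM(b)→d](S) ⋈[g=c] R) → 1

== RESULT ==
g | d | c | w
9 | 8 | 9 | p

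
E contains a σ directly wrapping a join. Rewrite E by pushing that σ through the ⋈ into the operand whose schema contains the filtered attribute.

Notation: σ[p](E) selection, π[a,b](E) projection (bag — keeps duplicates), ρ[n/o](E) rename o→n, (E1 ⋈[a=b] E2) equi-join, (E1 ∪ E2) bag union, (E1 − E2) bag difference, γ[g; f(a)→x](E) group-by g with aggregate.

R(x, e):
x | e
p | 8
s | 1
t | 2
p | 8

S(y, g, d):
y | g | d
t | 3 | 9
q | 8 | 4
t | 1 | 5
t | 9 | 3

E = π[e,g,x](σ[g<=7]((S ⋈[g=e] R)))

σ filters on g, owned by the left side.
E' = π[e,g,x]((σ[g<=7](S) ⋈[g=e] R))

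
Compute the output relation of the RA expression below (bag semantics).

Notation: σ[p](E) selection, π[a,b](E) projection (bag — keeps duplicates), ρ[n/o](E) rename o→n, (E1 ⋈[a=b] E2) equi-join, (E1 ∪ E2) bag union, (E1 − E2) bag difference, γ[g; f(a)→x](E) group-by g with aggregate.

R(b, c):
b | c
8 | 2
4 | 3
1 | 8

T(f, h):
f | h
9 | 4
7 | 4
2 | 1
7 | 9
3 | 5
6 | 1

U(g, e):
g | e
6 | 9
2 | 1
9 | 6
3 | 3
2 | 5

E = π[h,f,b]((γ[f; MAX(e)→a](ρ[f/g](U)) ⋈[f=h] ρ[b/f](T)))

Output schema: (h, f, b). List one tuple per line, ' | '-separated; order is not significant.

Per-node cardinality:
  U → 5
  ρ[f/g](U) → 5
  γ[f; MAX(e)→a](ρ[f/g](U)) → 4
  T → 6
  ρ[b/f](T) → 6
  (γ[f; MAX(e)→a](ρ[f/g](U)) ⋈[f=h] ρ[b/f](T)) → 1
  π[h,f,b]((γ[f; MAX(e)→a](ρ[f/g](U)) ⋈[f=h] ρ[b/f](T))) → 1

== RESULT ==
h | f | b
9 | 9 | 7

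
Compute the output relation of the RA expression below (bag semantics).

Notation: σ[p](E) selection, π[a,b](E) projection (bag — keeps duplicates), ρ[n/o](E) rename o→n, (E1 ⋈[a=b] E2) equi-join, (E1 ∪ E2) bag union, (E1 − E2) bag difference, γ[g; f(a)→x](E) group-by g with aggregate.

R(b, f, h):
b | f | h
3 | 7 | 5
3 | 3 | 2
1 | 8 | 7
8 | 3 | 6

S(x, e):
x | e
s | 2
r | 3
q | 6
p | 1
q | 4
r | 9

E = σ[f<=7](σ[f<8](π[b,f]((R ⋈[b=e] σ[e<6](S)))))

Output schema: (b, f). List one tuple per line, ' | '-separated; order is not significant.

Subexpression sizes:
  R → 4
  S → 6
  σ[e<6](S) → 4
  (R ⋈[b=e] σ[e<6](S)) → 3
  π[b,f]((R ⋈[b=e] σ[e<6](S))) → 3
  σ[f<8](π[b,f]((R ⋈[b=e] σ[e<6](S)))) → 2
  σ[f<=7](σ[f<8](π[b,f]((R ⋈[b=e] σ[e<6](S))))) → 2

== RESULT ==
b | f
3 | 3
3 | 7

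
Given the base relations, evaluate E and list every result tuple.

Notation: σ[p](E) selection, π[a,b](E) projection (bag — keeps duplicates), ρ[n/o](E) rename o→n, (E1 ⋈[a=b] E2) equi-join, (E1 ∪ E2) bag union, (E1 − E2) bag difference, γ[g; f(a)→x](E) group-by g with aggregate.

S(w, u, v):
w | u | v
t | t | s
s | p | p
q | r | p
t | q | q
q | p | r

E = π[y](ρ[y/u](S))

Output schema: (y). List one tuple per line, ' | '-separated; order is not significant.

Stepwise |·|:
  S → 5
  ρ[y/u](S) → 5
  π[y](ρ[y/u](S)) → 5

== RESULT ==
y
p
p
q
r
t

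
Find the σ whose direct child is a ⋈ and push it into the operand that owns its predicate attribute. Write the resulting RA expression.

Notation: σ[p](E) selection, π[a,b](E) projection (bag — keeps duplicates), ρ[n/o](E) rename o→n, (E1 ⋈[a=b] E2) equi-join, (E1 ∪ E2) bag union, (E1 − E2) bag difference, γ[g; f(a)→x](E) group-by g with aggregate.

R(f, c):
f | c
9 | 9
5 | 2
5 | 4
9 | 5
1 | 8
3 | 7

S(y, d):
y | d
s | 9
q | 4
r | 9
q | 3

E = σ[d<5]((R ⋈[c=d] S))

σ filters on d, owned by the right side.
E' = (R ⋈[c=d] σ[d<5](S))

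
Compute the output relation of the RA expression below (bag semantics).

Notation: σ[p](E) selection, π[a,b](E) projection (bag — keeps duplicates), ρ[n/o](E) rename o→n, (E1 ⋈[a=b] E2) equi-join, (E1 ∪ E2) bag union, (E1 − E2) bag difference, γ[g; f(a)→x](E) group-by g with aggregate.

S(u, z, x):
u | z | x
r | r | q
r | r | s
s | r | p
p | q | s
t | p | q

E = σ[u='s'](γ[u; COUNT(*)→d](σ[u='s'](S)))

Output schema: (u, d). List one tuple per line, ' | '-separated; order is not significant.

Row counts bottom-up:
  S → 5
  σ[u='s'](S) → 1
  γ[u; COUNT(*)→d](σ[u='s'](S)) → 1
  σ[u='s'](γ[u; COUNT(*)→d](σ[u='s'](S))) → 1

== RESULT ==
u | d
s | 1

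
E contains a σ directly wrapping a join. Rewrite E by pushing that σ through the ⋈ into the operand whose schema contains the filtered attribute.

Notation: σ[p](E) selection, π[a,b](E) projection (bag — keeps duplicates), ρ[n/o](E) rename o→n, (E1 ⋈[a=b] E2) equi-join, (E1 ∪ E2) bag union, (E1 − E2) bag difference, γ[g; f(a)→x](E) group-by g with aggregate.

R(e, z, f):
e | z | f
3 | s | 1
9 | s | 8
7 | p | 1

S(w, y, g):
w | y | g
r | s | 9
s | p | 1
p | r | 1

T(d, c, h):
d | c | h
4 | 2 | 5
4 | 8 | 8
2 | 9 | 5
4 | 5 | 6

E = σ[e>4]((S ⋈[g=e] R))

σ filters on e, owned by the right side.
E' = (S ⋈[g=e] σ[e>4](R))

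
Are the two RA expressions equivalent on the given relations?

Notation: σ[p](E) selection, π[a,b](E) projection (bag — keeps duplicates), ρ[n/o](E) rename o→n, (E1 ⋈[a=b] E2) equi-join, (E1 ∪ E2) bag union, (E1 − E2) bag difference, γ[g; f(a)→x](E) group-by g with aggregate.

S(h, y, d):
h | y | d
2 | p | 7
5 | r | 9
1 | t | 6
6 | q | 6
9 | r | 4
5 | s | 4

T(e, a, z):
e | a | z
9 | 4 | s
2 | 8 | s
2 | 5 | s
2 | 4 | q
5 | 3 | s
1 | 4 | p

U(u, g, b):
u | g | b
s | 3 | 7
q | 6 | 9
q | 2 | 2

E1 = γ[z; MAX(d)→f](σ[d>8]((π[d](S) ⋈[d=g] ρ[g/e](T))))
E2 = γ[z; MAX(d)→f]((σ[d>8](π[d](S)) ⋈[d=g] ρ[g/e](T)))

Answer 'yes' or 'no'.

E1 row counts bottom-up:
  S → 6
  π[d](S) → 6
  T → 6
  ρ[g/e](T) → 6
  (π[d](S) ⋈[d=g] ρ[g/e](T)) → 1
  σ[d>8]((π[d](S) ⋈[d=g] ρ[g/e](T))) → 1
  γ[z; MAX(d)→f](σ[d>8]((π[d](S) ⋈[d=g] ρ[g/e](T)))) → 1
E2 row counts bottom-up:
  S → 6
  π[d](S) → 6
  σ[d>8](π[d](S)) → 1
  T → 6
  ρ[g/e](T) → 6
  (σ[d>8](π[d](S)) ⋈[d=g] ρ[g/e](T)) → 1
  γ[z; MAX(d)→f]((σ[d>8](π[d](S)) ⋈[d=g] ρ[g/e](T))) → 1

E1 and E2 produce the same multiset:
z | f
s | 9

yes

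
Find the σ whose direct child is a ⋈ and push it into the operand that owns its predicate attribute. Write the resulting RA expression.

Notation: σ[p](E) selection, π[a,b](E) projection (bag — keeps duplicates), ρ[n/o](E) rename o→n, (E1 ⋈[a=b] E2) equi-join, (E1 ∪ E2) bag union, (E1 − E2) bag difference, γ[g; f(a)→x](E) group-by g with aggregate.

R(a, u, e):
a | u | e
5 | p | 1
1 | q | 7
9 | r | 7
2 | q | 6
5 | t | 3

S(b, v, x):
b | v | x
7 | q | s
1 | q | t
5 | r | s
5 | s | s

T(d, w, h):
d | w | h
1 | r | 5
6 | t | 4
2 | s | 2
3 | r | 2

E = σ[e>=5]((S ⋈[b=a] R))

σ filters on e, owned by the right side.
E' = (S ⋈[b=a] σ[e>=5](R))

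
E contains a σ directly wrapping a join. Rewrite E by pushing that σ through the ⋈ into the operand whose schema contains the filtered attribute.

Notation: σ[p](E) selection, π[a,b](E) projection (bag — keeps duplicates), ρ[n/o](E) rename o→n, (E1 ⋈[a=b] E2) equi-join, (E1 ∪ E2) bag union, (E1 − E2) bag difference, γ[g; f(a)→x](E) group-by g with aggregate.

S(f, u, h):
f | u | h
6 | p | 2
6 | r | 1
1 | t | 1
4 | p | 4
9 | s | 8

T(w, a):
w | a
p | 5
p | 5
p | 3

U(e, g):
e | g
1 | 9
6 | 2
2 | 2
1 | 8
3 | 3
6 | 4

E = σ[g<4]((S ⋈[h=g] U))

σ filters on g, owned by the right side.
E' = (S ⋈[h=g] σ[g<4](U))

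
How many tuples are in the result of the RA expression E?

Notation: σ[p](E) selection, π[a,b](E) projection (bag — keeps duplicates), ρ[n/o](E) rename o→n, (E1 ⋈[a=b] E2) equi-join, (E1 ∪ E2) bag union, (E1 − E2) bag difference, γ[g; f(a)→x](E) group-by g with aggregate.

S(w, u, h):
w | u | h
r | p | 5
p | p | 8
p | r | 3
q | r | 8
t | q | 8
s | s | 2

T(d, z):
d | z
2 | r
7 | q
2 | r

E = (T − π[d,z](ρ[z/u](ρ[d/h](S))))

Subexpression sizes:
  T → 3
  S → 6
  ρ[d/h](S) → 6
  ρ[z/u](ρ[d/h](S)) → 6
  π[d,z](ρ[z/u](ρ[d/h](S))) → 6
  (T − π[d,z](ρ[z/u](ρ[d/h](S)))) → 3

|E| = 3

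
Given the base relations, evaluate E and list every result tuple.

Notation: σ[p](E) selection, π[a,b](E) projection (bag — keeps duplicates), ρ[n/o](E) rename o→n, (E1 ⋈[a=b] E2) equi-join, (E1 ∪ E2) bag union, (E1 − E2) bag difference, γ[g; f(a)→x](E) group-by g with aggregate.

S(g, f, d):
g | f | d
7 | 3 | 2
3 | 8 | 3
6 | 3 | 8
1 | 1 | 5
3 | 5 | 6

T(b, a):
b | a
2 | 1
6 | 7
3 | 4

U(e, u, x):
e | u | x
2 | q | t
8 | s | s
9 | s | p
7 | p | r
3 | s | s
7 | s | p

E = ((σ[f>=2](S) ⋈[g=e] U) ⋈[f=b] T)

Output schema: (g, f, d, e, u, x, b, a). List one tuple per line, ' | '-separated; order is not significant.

Per-node cardinality:
  S → 5
  σ[f>=2](S) → 4
  U → 6
  (σ[f>=2](S) ⋈[g=e] U) → 4
  T → 3
  ((σ[f>=2](S) ⋈[g=e] U) ⋈[f=b] T) → 2

== RESULT ==
g | f | d | e | u | x | b | a
7 | 3 | 2 | 7 | p | r | 3 | 4
7 | 3 | 2 | 7 | s | p | 3 | 4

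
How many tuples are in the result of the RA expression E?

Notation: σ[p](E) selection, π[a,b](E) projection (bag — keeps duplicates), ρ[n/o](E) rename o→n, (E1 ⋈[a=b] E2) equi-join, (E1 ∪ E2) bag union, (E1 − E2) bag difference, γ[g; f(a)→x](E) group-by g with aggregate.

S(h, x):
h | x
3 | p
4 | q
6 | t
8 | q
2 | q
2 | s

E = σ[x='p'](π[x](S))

Row counts bottom-up:
  S → 6
  π[x](S) → 6
  σ[x='p'](π[x](S)) → 1

|E| = 1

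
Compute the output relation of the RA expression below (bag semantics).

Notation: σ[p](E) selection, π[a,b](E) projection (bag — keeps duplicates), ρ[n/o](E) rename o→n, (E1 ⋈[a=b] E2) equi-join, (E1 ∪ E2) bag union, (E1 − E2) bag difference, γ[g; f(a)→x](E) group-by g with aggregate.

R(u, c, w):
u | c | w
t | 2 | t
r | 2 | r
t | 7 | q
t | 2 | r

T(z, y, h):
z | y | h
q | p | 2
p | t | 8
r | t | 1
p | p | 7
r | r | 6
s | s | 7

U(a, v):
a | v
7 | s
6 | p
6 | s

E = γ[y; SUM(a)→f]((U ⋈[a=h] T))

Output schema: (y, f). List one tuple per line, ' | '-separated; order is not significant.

Stepwise |·|:
  U → 3
  T → 6
  (U ⋈[a=h] T) → 4
  γ[y; SUM(a)→f]((U ⋈[a=h] T)) → 3

== RESULT ==
y | f
p | 7
r | 12
s | 7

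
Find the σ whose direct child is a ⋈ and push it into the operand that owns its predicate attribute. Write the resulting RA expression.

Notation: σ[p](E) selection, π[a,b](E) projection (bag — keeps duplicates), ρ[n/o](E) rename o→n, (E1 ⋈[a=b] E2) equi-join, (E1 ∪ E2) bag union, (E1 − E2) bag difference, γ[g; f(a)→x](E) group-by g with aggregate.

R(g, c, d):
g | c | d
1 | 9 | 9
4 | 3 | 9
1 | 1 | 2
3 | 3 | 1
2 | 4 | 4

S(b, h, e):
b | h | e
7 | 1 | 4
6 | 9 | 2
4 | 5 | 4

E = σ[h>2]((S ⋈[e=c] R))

σ filters on h, owned by the left side.
E' = (σ[h>2](S) ⋈[e=c] R)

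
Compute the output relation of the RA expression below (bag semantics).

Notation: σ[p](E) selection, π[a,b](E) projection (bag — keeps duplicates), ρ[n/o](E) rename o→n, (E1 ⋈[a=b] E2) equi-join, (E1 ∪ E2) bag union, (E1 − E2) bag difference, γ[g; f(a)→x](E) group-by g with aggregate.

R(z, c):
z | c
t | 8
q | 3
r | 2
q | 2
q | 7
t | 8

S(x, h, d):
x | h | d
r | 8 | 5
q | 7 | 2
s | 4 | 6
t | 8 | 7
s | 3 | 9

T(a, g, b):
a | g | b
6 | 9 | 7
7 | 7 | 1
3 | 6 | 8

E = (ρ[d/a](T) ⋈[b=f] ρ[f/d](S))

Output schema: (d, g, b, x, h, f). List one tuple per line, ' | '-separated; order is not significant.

Per-node cardinality:
  T → 3
  ρ[d/a](T) → 3
  S → 5
  ρ[f/d](S) → 5
  (ρ[d/a](T) ⋈[b=f] ρ[f/d](S)) → 1

== RESULT ==
d | g | b | x | h | f
6 | 9 | 7 | t | 8 | 7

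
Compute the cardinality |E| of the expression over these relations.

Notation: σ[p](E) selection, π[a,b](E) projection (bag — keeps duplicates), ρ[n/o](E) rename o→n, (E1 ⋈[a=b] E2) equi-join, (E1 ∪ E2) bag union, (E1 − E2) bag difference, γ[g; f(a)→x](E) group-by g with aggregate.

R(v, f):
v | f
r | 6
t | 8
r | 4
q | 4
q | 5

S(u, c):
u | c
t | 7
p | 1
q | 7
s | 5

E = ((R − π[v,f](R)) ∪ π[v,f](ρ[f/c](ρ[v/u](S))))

Subexpression sizes:
  R → 5
  R → 5
  π[v,f](R) → 5
  (R − π[v,f](R)) → 0
  S → 4
  ρ[v/u](S) → 4
  ρ[f/c](ρ[v/u](S)) → 4
  π[v,f](ρ[f/c](ρ[v/u](S))) → 4
  ((R − π[v,f](R)) ∪ π[v,f](ρ[f/c](ρ[v/u](S)))) → 4

|E| = 4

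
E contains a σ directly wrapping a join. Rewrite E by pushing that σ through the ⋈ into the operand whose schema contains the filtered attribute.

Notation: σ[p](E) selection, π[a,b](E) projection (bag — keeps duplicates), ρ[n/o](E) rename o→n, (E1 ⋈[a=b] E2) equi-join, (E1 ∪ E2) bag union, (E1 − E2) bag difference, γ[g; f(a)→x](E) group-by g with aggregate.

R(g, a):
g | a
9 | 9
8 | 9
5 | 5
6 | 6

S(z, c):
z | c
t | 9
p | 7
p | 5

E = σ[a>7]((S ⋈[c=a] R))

σ filters on a, owned by the right side.
E' = (S ⋈[c=a] σ[a>7](R))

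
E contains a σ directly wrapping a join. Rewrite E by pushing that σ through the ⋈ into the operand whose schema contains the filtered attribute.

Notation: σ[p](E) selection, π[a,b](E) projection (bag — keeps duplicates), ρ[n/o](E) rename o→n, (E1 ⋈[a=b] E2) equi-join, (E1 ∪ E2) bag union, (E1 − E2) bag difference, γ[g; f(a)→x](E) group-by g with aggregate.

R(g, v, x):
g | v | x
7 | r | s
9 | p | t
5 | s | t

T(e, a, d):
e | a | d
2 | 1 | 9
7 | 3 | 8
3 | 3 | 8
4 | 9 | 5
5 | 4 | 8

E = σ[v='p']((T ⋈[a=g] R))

σ filters on v, owned by the right side.
E' = (T ⋈[a=g] σ[v='p'](R))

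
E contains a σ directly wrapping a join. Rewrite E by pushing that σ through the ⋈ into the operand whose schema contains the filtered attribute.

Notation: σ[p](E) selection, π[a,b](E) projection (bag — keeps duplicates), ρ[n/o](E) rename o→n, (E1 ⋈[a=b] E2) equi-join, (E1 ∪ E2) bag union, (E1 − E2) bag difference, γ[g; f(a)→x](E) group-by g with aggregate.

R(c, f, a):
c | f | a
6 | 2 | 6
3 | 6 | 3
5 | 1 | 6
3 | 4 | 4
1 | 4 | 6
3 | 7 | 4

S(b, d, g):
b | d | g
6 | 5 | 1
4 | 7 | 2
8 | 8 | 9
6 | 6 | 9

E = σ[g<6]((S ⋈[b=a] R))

σ filters on g, owned by the left side.
E' = (σ[g<6](S) ⋈[b=a] R)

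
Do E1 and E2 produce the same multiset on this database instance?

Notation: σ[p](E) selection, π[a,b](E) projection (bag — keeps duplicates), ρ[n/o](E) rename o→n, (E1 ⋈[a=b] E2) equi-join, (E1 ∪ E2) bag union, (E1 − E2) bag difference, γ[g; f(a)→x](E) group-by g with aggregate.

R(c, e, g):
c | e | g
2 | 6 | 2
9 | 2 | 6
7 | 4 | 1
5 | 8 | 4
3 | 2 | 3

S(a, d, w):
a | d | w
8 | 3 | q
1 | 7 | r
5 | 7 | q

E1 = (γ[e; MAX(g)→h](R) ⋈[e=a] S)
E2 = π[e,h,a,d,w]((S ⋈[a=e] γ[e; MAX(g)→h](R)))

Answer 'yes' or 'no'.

E1 row counts bottom-up:
  R → 5
  γ[e; MAX(g)→h](R) → 4
  S → 3
  (γ[e; MAX(g)→h](R) ⋈[e=a] S) → 1
E2 row counts bottom-up:
  S → 3
  R → 5
  γ[e; MAX(g)→h](R) → 4
  (S ⋈[a=e] γ[e; MAX(g)→h](R)) → 1
  π[e,h,a,d,w]((S ⋈[a=e] γ[e; MAX(g)→h](R))) → 1

E1 and E2 produce the same multiset:
e | h | a | d | w
8 | 4 | 8 | 3 | q

yes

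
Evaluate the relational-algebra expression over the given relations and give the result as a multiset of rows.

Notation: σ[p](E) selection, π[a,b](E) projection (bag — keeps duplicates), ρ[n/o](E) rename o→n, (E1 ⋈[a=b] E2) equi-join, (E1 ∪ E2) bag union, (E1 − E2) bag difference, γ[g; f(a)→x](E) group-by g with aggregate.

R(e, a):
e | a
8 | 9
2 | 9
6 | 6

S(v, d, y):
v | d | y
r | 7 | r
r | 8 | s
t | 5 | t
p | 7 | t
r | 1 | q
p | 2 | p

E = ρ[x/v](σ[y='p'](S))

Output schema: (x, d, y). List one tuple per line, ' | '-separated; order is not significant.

Stepwise |·|:
  S → 6
  σ[y='p'](S) → 1
  ρ[x/v](σ[y='p'](S)) → 1

== RESULT ==
x | d | y
p | 2 | p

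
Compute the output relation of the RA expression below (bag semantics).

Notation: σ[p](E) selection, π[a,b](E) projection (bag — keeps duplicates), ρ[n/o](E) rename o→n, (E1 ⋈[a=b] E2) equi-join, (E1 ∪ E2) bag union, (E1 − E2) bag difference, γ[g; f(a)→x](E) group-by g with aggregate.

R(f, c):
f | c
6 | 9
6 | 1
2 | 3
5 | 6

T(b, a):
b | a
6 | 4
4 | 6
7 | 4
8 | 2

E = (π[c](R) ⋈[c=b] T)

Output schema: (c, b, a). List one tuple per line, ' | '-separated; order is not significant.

Row counts bottom-up:
  R → 4
  π[c](R) → 4
  T → 4
  (π[c](R) ⋈[c=b] T) → 1

== RESULT ==
c | b | a
6 | 6 | 4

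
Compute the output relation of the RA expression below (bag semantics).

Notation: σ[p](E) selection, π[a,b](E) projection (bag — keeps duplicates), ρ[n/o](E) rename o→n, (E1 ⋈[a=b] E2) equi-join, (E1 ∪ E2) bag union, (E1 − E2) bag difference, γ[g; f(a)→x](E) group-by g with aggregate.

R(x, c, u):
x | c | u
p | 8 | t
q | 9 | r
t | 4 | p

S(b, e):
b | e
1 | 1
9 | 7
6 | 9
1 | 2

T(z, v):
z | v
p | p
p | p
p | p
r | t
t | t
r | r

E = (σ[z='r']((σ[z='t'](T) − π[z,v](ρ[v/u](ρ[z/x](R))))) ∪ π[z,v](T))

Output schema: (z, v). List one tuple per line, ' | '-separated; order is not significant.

Subexpression sizes:
  T → 6
  σ[z='t'](T) → 1
  R → 3
  ρ[z/x](R) → 3
  ρ[v/u](ρ[z/x](R)) → 3
  π[z,v](ρ[v/u](ρ[z/x](R))) → 3
  (σ[z='t'](T) − π[z,v](ρ[v/u](ρ[z/x](R)))) → 1
  σ[z='r']((σ[z='t'](T) − π[z,v](ρ[v/u](ρ[z/x](R))))) → 0
  T → 6
  π[z,v](T) → 6
  (σ[z='r']((σ[z='t'](T) − π[z,v](ρ[v/u](ρ[z/x](R))))) ∪ π[z,v](T)) → 6

== RESULT ==
z | v
p | p
p | p
p | p
r | r
r | t
t | t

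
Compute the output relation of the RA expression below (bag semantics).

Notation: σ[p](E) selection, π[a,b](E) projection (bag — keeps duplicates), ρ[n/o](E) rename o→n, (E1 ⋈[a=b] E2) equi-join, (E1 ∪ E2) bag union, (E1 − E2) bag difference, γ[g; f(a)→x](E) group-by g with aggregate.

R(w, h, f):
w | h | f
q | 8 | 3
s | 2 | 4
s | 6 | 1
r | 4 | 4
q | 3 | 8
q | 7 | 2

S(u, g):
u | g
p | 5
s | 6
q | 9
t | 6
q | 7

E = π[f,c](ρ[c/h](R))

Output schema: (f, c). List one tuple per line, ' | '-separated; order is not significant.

Subexpression sizes:
  R → 6
  ρ[c/h](R) → 6
  π[f,c](ρ[c/h](R)) → 6

== RESULT ==
f | c
1 | 6
2 | 7
3 | 8
4 | 2
4 | 4
8 | 3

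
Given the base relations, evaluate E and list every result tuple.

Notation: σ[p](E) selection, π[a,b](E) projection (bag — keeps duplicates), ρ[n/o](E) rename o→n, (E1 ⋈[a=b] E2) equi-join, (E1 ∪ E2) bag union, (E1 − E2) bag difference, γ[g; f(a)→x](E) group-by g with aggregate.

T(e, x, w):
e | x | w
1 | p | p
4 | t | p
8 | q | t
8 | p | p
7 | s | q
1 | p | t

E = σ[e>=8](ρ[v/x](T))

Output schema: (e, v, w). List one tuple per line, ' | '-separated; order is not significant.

Subexpression sizes:
  T → 6
  ρ[v/x](T) → 6
  σ[e>=8](ρ[v/x](T)) → 2

== RESULT ==
e | v | w
8 | p | p
8 | q | t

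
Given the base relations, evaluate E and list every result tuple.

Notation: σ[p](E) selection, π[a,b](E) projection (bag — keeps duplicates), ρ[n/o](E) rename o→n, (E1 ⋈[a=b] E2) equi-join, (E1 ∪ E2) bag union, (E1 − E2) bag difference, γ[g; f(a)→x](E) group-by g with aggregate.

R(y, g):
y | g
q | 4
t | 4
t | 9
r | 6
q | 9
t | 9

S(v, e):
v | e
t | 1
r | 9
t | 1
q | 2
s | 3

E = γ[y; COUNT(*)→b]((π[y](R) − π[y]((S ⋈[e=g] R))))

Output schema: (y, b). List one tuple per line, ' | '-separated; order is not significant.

Row counts bottom-up:
  R → 6
  π[y](R) → 6
  S → 5
  R → 6
  (S ⋈[e=g] R) → 3
  π[y]((S ⋈[e=g] R)) → 3
  (π[y](R) − π[y]((S ⋈[e=g] R))) → 3
  γ[y; COUNT(*)→b]((π[y](R) − π[y]((S ⋈[e=g] R)))) → 3

== RESULT ==
y | b
q | 1
r | 1
t | 1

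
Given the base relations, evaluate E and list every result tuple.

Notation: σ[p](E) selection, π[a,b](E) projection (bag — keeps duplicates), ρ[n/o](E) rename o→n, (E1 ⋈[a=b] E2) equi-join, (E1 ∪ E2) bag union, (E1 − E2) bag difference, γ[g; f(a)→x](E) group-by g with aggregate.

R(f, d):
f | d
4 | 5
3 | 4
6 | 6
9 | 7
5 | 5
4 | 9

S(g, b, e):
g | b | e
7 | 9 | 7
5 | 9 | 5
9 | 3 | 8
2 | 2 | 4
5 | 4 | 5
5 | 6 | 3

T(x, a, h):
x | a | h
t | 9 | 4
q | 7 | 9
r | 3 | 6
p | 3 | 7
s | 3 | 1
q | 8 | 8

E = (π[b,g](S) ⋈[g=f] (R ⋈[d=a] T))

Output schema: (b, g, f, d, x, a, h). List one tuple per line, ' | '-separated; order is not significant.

Row counts bottom-up:
  S → 6
  π[b,g](S) → 6
  R → 6
  T → 6
  (R ⋈[d=a] T) → 2
  (π[b,g](S) ⋈[g=f] (R ⋈[d=a] T)) → 1

== RESULT ==
b | g | f | d | x | a | h
3 | 9 | 9 | 7 | q | 7 | 9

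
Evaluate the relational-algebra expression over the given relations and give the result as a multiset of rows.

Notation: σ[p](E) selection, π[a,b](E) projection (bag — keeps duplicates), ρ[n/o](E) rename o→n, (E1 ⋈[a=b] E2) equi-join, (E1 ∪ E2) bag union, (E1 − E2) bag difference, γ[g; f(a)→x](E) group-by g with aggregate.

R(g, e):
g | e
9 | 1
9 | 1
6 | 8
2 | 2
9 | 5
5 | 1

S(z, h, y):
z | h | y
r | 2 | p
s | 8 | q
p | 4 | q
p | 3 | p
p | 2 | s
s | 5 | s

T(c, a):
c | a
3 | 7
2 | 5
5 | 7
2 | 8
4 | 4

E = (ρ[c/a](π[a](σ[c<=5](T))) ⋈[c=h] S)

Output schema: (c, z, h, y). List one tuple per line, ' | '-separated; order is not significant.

Per-node cardinality:
  T → 5
  σ[c<=5](T) → 5
  π[a](σ[c<=5](T)) → 5
  ρ[c/a](π[a](σ[c<=5](T))) → 5
  S → 6
  (ρ[c/a](π[a](σ[c<=5](T))) ⋈[c=h] S) → 3

== RESULT ==
c | z | h | y
4 | p | 4 | q
5 | s | 5 | s
8 | s | 8 | q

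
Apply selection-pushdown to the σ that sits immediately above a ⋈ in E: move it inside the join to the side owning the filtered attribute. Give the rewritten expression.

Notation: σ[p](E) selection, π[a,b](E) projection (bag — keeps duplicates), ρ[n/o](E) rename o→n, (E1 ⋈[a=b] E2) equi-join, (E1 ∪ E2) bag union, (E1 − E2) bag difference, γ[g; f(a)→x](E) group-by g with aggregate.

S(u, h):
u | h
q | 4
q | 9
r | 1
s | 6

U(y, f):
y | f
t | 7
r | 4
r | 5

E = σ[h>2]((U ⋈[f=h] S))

σ filters on h, owned by the right side.
E' = (U ⋈[f=h] σ[h>2](S))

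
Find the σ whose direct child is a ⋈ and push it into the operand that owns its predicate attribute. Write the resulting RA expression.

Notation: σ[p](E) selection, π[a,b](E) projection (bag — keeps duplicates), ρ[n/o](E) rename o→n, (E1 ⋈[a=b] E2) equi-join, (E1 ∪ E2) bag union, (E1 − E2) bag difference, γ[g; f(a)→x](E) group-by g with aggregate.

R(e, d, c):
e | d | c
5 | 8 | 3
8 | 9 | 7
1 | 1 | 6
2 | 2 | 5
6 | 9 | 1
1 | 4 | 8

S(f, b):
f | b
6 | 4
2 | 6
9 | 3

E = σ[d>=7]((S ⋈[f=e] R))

σ filters on d, owned by the right side.
E' = (S ⋈[f=e] σ[d>=7](R))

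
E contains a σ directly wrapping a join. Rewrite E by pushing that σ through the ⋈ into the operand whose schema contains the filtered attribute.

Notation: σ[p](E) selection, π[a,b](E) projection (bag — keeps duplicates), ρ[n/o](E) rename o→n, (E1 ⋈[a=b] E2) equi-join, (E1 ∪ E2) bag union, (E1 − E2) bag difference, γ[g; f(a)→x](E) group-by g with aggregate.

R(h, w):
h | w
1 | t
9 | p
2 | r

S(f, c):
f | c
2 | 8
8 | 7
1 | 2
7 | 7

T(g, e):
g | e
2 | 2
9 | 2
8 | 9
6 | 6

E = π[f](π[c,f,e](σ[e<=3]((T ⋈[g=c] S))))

σ filters on e, owned by the left side.
E' = π[f](π[c,f,e]((σ[e<=3](T) ⋈[g=c] S)))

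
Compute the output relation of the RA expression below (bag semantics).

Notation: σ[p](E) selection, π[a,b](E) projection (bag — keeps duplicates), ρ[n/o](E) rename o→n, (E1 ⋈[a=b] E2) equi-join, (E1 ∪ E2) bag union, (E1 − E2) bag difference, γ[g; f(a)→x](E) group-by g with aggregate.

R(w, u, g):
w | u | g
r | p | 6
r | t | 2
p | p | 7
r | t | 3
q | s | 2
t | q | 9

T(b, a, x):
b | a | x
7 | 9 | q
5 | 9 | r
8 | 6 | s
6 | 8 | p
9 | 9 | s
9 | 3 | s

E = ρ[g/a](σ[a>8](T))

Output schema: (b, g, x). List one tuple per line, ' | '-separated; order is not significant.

Row counts bottom-up:
  T → 6
  σ[a>8](T) → 3
  ρ[g/a](σ[a>8](T)) → 3

== RESULT ==
b | g | x
5 | 9 | r
7 | 9 | q
9 | 9 | s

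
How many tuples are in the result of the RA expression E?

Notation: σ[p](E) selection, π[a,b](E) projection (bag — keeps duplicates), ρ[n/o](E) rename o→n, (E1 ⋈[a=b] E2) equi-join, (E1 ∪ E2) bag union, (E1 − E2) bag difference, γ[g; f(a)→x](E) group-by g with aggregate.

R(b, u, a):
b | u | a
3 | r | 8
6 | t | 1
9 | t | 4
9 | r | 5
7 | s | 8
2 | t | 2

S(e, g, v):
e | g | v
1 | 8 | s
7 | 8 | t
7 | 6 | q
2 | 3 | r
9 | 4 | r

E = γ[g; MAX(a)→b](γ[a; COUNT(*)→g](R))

Stepwise |·|:
  R → 6
  γ[a; COUNT(*)→g](R) → 5
  γ[g; MAX(a)→b](γ[a; COUNT(*)→g](R)) → 2

|E| = 2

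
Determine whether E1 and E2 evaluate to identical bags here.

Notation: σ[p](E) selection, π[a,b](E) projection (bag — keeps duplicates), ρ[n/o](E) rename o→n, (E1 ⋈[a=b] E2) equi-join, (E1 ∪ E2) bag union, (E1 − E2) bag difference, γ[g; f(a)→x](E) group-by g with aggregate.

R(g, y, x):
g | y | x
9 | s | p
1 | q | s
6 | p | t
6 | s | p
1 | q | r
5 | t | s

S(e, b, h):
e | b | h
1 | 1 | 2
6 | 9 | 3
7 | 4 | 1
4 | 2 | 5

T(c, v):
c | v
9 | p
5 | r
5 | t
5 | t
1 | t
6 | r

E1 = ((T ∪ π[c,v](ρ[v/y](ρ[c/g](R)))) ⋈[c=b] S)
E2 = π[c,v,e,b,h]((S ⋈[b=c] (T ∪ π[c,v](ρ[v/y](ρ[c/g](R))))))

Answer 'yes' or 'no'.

E1 stepwise |·|:
  T → 6
  R → 6
  ρ[c/g](R) → 6
  ρ[v/y](ρ[c/g](R)) → 6
  π[c,v](ρ[v/y](ρ[c/g](R))) → 6
  (T ∪ π[c,v](ρ[v/y](ρ[c/g](R)))) → 12
  S → 4
  ((T ∪ π[c,v](ρ[v/y](ρ[c/g](R)))) ⋈[c=b] S) → 5
E2 stepwise |·|:
  S → 4
  T → 6
  R → 6
  ρ[c/g](R) → 6
  ρ[v/y](ρ[c/g](R)) → 6
  π[c,v](ρ[v/y](ρ[c/g](R))) → 6
  (T ∪ π[c,v](ρ[v/y](ρ[c/g](R)))) → 12
  (S ⋈[b=c] (T ∪ π[c,v](ρ[v/y](ρ[c/g](R))))) → 5
  π[c,v,e,b,h]((S ⋈[b=c] (T ∪ π[c,v](ρ[v/y](ρ[c/g](R)))))) → 5

E1 and E2 produce the same multiset:
c | v | e | b | h
1 | q | 1 | 1 | 2
1 | q | 1 | 1 | 2
1 | t | 1 | 1 | 2
9 | p | 6 | 9 | 3
9 | s | 6 | 9 | 3

yes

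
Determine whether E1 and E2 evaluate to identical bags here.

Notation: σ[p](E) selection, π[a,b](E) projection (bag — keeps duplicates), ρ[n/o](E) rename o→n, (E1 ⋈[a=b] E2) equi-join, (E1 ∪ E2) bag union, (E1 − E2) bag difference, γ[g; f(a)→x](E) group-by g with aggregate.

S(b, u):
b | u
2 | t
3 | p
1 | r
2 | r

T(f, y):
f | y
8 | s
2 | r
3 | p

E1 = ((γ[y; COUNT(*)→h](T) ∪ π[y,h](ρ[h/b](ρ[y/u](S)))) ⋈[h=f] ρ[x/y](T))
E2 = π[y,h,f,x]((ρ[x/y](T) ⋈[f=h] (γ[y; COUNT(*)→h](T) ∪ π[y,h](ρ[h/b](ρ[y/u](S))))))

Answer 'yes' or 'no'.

E1 stepwise |·|:
  T → 3
  γ[y; COUNT(*)→h](T) → 3
  S → 4
  ρ[y/u](S) → 4
  ρ[h/b](ρ[y/u](S)) → 4
  π[y,h](ρ[h/b](ρ[y/u](S))) → 4
  (γ[y; COUNT(*)→h](T) ∪ π[y,h](ρ[h/b](ρ[y/u](S)))) → 7
  T → 3
  ρ[x/y](T) → 3
  ((γ[y; COUNT(*)→h](T) ∪ π[y,h](ρ[h/b](ρ[y/u](S)))) ⋈[h=f] ρ[x/y](T)) → 3
E2 stepwise |·|:
  T → 3
  ρ[x/y](T) → 3
  T → 3
  γ[y; COUNT(*)→h](T) → 3
  S → 4
  ρ[y/u](S) → 4
  ρ[h/b](ρ[y/u](S)) → 4
  π[y,h](ρ[h/b](ρ[y/u](S))) → 4
  (γ[y; COUNT(*)→h](T) ∪ π[y,h](ρ[h/b](ρ[y/u](S)))) → 7
  (ρ[x/y](T) ⋈[f=h] (γ[y; COUNT(*)→h](T) ∪ π[y,h](ρ[h/b](ρ[y/u](S))))) → 3
  π[y,h,f,x]((ρ[x/y](T) ⋈[f=h] (γ[y; COUNT(*)→h](T) ∪ π[y,h](ρ[h/b](ρ[y/u](S)))))) → 3

E1 and E2 produce the same multiset:
y | h | f | x
p | 3 | 3 | p
r | 2 | 2 | r
t | 2 | 2 | r

yes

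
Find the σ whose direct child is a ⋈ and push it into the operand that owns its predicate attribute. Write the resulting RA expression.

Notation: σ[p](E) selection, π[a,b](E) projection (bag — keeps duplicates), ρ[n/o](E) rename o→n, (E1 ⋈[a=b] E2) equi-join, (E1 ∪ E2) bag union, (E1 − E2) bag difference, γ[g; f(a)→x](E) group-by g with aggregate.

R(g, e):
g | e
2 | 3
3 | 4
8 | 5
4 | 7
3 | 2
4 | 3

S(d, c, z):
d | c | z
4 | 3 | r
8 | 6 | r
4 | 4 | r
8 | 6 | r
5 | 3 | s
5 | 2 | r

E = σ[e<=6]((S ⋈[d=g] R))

σ filters on e, owned by the right side.
E' = (S ⋈[d=g] σ[e<=6](R))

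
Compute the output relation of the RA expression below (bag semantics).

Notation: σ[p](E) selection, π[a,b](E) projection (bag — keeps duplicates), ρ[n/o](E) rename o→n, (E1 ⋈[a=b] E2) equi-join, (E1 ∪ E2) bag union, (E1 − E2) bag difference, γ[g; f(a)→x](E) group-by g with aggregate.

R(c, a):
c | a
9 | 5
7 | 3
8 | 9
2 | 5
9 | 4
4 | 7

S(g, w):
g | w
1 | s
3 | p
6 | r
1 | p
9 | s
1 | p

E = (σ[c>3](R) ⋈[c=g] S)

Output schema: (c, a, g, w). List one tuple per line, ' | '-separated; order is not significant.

Subexpression sizes:
  R → 6
  σ[c>3](R) → 5
  S → 6
  (σ[c>3](R) ⋈[c=g] S) → 2

== RESULT ==
c | a | g | w
9 | 4 | 9 | s
9 | 5 | 9 | s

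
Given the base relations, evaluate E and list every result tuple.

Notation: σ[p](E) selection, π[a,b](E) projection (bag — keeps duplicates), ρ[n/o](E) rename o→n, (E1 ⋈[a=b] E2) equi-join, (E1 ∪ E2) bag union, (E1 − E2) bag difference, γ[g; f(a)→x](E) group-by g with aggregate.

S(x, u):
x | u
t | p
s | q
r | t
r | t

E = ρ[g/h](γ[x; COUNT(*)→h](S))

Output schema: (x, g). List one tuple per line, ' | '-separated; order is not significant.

Stepwise |·|:
  S → 4
  γ[x; COUNT(*)→h](S) → 3
  ρ[g/h](γ[x; COUNT(*)→h](S)) → 3

== RESULT ==
x | g
r | 2
s | 1
t | 1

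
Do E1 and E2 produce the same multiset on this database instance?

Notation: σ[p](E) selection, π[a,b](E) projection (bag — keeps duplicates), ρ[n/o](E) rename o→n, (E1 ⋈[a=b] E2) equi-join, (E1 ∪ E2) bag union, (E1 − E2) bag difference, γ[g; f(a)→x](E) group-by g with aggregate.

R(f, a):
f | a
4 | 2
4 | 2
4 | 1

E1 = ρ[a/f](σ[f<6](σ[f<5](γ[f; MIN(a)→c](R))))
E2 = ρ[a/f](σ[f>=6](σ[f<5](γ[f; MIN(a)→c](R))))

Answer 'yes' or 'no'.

E1 subexpression sizes:
  R → 3
  γ[f; MIN(a)→c](R) → 1
  σ[f<5](γ[f; MIN(a)→c](R)) → 1
  σ[f<6](σ[f<5](γ[f; MIN(a)→c](R))) → 1
  ρ[a/f](σ[f<6](σ[f<5](γ[f; MIN(a)→c](R)))) → 1
E2 subexpression sizes:
  R → 3
  γ[f; MIN(a)→c](R) → 1
  σ[f<5](γ[f; MIN(a)→c](R)) → 1
  σ[f>=6](σ[f<5](γ[f; MIN(a)→c](R))) → 0
  ρ[a/f](σ[f>=6](σ[f<5](γ[f; MIN(a)→c](R)))) → 0

E1 result:
a | c
4 | 1
E2 result:
a | c
(0 rows)
Witness: (4, 1) appears 1× in E1 but 0× in E2.

no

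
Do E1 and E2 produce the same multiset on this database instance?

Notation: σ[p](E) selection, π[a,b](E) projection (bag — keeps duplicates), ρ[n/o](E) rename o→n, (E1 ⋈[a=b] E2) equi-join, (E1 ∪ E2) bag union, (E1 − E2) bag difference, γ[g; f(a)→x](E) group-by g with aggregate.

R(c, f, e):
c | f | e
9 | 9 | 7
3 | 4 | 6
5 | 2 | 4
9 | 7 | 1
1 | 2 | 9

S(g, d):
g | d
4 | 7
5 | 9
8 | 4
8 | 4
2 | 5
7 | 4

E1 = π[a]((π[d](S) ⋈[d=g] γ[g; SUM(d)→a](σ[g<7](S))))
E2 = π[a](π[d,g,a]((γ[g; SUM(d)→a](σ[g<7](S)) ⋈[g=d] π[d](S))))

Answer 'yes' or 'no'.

E1 row counts bottom-up:
  S → 6
  π[d](S) → 6
  S → 6
  σ[g<7](S) → 3
  γ[g; SUM(d)→a](σ[g<7](S)) → 3
  (π[d](S) ⋈[d=g] γ[g; SUM(d)→a](σ[g<7](S))) → 4
  π[a]((π[d](S) ⋈[d=g] γ[g; SUM(d)→a](σ[g<7](S)))) → 4
E2 row counts bottom-up:
  S → 6
  σ[g<7](S) → 3
  γ[g; SUM(d)→a](σ[g<7](S)) → 3
  S → 6
  π[d](S) → 6
  (γ[g; SUM(d)→a](σ[g<7](S)) ⋈[g=d] π[d](S)) → 4
  π[d,g,a]((γ[g; SUM(d)→a](σ[g<7](S)) ⋈[g=d] π[d](S))) → 4
  π[a](π[d,g,a]((γ[g; SUM(d)→a](σ[g<7](S)) ⋈[g=d] π[d](S)))) → 4

E1 and E2 produce the same multiset:
a
7
7
7
9

yes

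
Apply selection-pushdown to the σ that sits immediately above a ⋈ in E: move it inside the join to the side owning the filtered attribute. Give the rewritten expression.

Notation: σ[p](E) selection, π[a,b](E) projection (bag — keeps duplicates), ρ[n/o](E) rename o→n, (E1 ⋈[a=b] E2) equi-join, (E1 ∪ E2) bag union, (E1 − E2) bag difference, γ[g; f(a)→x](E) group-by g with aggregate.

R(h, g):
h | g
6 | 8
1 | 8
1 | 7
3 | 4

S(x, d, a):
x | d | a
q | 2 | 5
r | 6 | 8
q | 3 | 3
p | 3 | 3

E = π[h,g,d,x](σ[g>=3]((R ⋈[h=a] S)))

σ filters on g, owned by the left side.
E' = π[h,g,d,x]((σ[g>=3](R) ⋈[h=a] S))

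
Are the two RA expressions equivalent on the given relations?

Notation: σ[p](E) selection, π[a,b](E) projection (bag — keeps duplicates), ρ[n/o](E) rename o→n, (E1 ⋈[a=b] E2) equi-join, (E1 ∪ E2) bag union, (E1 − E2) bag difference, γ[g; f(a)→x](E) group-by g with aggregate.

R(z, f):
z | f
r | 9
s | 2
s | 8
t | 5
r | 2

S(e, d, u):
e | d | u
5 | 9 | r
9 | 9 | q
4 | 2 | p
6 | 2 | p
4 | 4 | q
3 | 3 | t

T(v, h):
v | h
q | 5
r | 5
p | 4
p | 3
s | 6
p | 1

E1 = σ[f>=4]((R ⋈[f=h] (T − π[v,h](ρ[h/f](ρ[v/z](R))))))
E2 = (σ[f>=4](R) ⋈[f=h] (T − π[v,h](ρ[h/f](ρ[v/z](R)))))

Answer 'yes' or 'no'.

E1 stepwise |·|:
  R → 5
  T → 6
  R → 5
  ρ[v/z](R) → 5
  ρ[h/f](ρ[v/z](R)) → 5
  π[v,h](ρ[h/f](ρ[v/z](R))) → 5
  (T − π[v,h](ρ[h/f](ρ[v/z](R)))) → 6
  (R ⋈[f=h] (T − π[v,h](ρ[h/f](ρ[v/z](R))))) → 2
  σ[f>=4]((R ⋈[f=h] (T − π[v,h](ρ[h/f](ρ[v/z](R)))))) → 2
E2 stepwise |·|:
  R → 5
  σ[f>=4](R) → 3
  T → 6
  R → 5
  ρ[v/z](R) → 5
  ρ[h/f](ρ[v/z](R)) → 5
  π[v,h](ρ[h/f](ρ[v/z](R))) → 5
  (T − π[v,h](ρ[h/f](ρ[v/z](R)))) → 6
  (σ[f>=4](R) ⋈[f=h] (T − π[v,h](ρ[h/f](ρ[v/z](R))))) → 2

E1 and E2 produce the same multiset:
z | f | v | h
t | 5 | q | 5
t | 5 | r | 5

yes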